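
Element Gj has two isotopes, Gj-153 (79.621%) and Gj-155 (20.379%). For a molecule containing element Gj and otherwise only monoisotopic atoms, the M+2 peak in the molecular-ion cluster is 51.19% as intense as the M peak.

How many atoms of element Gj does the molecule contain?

2

For n independent Gj atoms, I(M+2)/I(M) = n · (abundance Gj-155) / (abundance Gj-153) = n · 0.20379/0.79621.
n = 0.5119 × 0.79621/0.20379 = 2.00 ≈ 2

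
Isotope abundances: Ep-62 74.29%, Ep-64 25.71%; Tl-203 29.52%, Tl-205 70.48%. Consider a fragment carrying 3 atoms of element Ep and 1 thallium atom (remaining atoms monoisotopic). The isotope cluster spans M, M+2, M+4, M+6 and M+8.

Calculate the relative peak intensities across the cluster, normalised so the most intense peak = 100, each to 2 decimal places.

29.19 : 100.00 : 82.85 : 26.25 : 2.89

Element Ep pattern (n=3): 0.41000681 : 0.42568079 : 0.14731798 : 0.01699442
Thallium pattern (n=1): 0.2952 : 0.7048
Convolve the two distributions (both contribute in 2-u steps):
  M: 0.41000681×0.2952 = 0.121034
  M+2: 0.41000681×0.7048 + 0.42568079×0.2952 = 0.414634
  M+4: 0.42568079×0.7048 + 0.14731798×0.2952 = 0.343508
  M+6: 0.14731798×0.7048 + 0.01699442×0.2952 = 0.108846
  M+8: 0.01699442×0.7048 = 0.011978
Scale to base peak (0.414634) = 100: 29.19 : 100.00 : 82.85 : 26.25 : 2.89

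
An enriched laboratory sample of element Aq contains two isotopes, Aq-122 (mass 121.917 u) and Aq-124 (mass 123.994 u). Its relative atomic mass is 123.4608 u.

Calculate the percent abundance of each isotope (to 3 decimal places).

With x = fraction of Aq-122 (so Aq-124 is 1 − x):
121.917·x + 123.994·(1 − x) = 123.4608
(121.917 − 123.994)·x = 123.4608 − 123.994
x = -0.5332 / -2.077 = 0.25672 → 25.672% Aq-122, 74.328% Aq-124.

Aq-122: 25.672%, Aq-124: 74.328%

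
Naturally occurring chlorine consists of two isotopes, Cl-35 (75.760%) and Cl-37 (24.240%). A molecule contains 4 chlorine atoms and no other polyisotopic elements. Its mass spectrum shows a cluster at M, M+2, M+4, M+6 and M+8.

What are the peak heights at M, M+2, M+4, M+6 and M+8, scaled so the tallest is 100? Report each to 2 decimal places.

78.14 : 100.00 : 47.99 : 10.24 : 0.82

Expanding (0.75760 + 0.24240)^4:
P(M) = 0.75760^4 = 0.329428
P(M+2) = 4 × 0.75760^3 × 0.24240^1 = 0.421612
P(M+4) = 6 × 0.75760^2 × 0.24240^2 = 0.202347
P(M+6) = 4 × 0.75760^1 × 0.24240^3 = 0.043162
P(M+8) = 0.24240^4 = 0.003452
The M+2 peak is largest (0.421612); scaling to 100 gives 78.14 : 100.00 : 47.99 : 10.24 : 0.82.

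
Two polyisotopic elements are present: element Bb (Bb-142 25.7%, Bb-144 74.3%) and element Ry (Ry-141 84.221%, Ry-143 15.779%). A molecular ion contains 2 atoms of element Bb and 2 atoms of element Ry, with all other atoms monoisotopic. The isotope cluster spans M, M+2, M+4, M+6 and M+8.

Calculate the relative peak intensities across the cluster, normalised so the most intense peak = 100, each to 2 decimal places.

9.47 : 58.30 : 100.00 : 31.58 : 2.78

Element Bb pattern (n=2): 0.066049 : 0.381902 : 0.552049
Element Ry pattern (n=2): 0.70931768 : 0.26578463 : 0.02489768
Convolve the two distributions (both contribute in 2-u steps):
  M: 0.066049×0.70931768 = 0.046850
  M+2: 0.066049×0.26578463 + 0.381902×0.70931768 = 0.288445
  M+4: 0.066049×0.02489768 + 0.381902×0.26578463 + 0.552049×0.70931768 = 0.494726
  M+6: 0.381902×0.02489768 + 0.552049×0.26578463 = 0.156235
  M+8: 0.552049×0.02489768 = 0.013745
Scale to base peak (0.494726) = 100: 9.47 : 58.30 : 100.00 : 31.58 : 2.78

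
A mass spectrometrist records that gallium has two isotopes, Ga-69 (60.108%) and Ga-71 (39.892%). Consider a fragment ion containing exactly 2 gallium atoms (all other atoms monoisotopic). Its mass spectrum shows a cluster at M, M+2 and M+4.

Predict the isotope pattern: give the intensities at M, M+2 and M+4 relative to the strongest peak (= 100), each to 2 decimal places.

75.34 : 100.00 : 33.18

The 2 Ga atoms are independent, so intensities follow the terms of (0.60108 + 0.39892)^2.
P(M) = 0.60108^2 = 0.361297
P(M+2) = 2 × 0.60108^1 × 0.39892^1 = 0.479566
P(M+4) = 0.39892^2 = 0.159137
The M+2 peak is largest (0.479566); scaling to 100 gives 75.34 : 100.00 : 33.18.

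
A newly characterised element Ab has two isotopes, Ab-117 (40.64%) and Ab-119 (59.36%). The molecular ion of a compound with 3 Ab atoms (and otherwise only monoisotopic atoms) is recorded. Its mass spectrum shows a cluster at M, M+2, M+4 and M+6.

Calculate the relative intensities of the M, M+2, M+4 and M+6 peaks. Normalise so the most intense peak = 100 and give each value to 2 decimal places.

15.62 : 68.46 : 100.00 : 48.69

Each Ab atom is independently Ab-117 (p = 0.4064) or Ab-119 (q = 0.5936); the cluster is the binomial expansion (p + q)^3.
P(M) = 0.4064^3 = 0.067121
P(M+2) = 3 × 0.4064^2 × 0.5936^1 = 0.294119
P(M+4) = 3 × 0.4064^1 × 0.5936^2 = 0.429598
P(M+6) = 0.5936^3 = 0.209161
The M+4 peak is largest (0.429598); scaling to 100 gives 15.62 : 68.46 : 100.00 : 48.69.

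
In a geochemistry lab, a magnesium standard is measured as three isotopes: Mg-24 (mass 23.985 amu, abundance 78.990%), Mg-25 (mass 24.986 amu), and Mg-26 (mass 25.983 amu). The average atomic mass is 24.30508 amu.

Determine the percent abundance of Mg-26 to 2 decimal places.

11.01%

Let x and y be the fractions of Mg-25 and Mg-26. Then x + y = 1 − 0.78990 = 0.21010 and 24.986x + 25.983y = 24.30508 − 0.78990×23.985 = 5.3593285.
Substituting: 24.986x + 25.983(0.21010 − x) = 5.3593285
(24.986 − 25.983)x = -0.0996998  ⇒  x = 0.10000, y = 0.11010
Mg-25: 10.00%, Mg-26: 11.01%.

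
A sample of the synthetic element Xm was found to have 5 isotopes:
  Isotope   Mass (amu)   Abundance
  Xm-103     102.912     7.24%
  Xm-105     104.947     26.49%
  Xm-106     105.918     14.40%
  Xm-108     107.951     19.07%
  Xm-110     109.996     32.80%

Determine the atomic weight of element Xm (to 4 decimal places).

Average mass = Σ (abundance × isotope mass) = 0.0724 × 102.912 + 0.2649 × 104.947 + 0.1440 × 105.918 + 0.1907 × 107.951 + 0.3280 × 109.996
= 7.45083 + 27.80046 + 15.25219 + 20.58626 + 36.07869 = 107.16843 amu

107.1684 amu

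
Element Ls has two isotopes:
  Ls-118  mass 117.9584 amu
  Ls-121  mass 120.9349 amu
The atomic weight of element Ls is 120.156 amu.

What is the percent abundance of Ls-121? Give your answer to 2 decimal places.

73.83%

Let x be the fractional abundance of Ls-118; then Ls-121 has abundance 1 − x.
117.9584·x + 120.9349·(1 − x) = 120.156
(117.9584 − 120.9349)·x = 120.156 − 120.9349
x = -0.7789 / -2.9765 = 0.26168 → 26.17% Ls-118, 73.83% Ls-121.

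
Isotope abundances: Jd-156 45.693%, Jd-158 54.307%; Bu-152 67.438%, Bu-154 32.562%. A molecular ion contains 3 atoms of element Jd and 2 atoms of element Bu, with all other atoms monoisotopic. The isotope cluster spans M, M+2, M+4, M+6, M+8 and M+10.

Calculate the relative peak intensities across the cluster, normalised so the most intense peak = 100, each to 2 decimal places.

12.64 : 57.26 : 100.00 : 83.43 : 32.97 : 4.95

Element Jd pattern (n=3): 0.09540014 : 0.34015465 : 0.40428027 : 0.16016493
Element Bu pattern (n=2): 0.45478838 : 0.43918323 : 0.10602838
Convolve the two distributions (both contribute in 2-u steps):
  M: 0.09540014×0.45478838 = 0.043387
  M+2: 0.09540014×0.43918323 + 0.34015465×0.45478838 = 0.196597
  M+4: 0.09540014×0.10602838 + 0.34015465×0.43918323 + 0.40428027×0.45478838 = 0.343367
  M+6: 0.34015465×0.10602838 + 0.40428027×0.43918323 + 0.16016493×0.45478838 = 0.286460
  M+8: 0.40428027×0.10602838 + 0.16016493×0.43918323 = 0.113207
  M+10: 0.16016493×0.10602838 = 0.016982
Scale to base peak (0.343367) = 100: 12.64 : 57.26 : 100.00 : 83.43 : 32.97 : 4.95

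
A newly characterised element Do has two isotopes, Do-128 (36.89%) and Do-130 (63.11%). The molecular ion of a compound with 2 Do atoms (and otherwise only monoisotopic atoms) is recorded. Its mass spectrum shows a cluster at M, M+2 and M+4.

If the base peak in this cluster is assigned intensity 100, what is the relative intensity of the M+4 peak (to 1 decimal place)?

85.5

Term probabilities: M 0.1361, M+2 0.4656, M+4 0.3983. Base peak = M+2.
P(M+2) = C(2,1) × 0.3689^1 × 0.6311^1 = 2 × 0.3689 × 0.6311 = 0.465626 (base)
P(M+4) = C(2,2) × 0.3689^0 × 0.6311^2 = 1 × 1.0000 × 0.39828721 = 0.398287
Relative intensity = 0.398287 / 0.465626 × 100 = 85.5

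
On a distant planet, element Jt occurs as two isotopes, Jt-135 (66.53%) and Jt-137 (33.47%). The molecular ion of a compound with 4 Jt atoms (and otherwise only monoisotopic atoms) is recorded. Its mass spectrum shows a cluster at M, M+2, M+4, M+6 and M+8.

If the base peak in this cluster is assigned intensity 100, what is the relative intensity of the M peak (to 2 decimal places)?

49.69

(0.6653 + 0.3347)^4 gives M 0.1959, M+2 0.3942, M+4 0.2975, M+6 0.0998, M+8 0.0125; the largest is M+2.
P(M+2) = C(4,1) × 0.6653^3 × 0.3347^1 = 4 × 0.29447781 × 0.3347 = 0.394247 (base)
P(M) = C(4,0) × 0.6653^4 × 0.3347^0 = 1 × 0.19591609 × 1.0000 = 0.195916
Relative intensity = 0.195916 / 0.394247 × 100 = 49.69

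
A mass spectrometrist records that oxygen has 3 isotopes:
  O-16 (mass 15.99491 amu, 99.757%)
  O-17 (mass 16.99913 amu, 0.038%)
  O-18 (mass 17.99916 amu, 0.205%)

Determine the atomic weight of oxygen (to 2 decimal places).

16.00 amu

The abundance-weighted mean is 0.99757 × 15.99491 + 0.00038 × 16.99913 + 0.00205 × 17.99916
= 15.956042 + 0.006460 + 0.036898 = 15.999400 amu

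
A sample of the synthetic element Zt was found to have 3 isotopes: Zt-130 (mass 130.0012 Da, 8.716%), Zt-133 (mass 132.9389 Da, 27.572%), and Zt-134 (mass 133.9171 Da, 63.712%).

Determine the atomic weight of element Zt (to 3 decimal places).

133.306 Da

Average mass = Σ (abundance × isotope mass) = 0.08716 × 130.0012 + 0.27572 × 132.9389 + 0.63712 × 133.9171
= 11.33090 + 36.65391 + 85.32126 = 133.30607 Da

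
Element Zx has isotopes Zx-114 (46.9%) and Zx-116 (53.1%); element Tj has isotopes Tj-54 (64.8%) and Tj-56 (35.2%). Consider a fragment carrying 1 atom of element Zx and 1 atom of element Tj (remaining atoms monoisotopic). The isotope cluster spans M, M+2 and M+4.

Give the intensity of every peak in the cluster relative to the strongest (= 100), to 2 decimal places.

59.69 : 100.00 : 36.71

Element Zx pattern (n=1): 0.4690 : 0.5310
Element Tj pattern (n=1): 0.6480 : 0.3520
Convolve the two distributions (both contribute in 2-u steps):
  M: 0.4690×0.6480 = 0.303912
  M+2: 0.4690×0.3520 + 0.5310×0.6480 = 0.509176
  M+4: 0.5310×0.3520 = 0.186912
Scale to base peak (0.509176) = 100: 59.69 : 100.00 : 36.71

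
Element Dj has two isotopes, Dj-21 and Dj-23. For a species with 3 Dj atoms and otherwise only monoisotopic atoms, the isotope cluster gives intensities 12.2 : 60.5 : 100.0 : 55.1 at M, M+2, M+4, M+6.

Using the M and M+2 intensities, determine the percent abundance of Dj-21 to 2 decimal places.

Write p for the Dj-21 fraction. I(M+2)/I(M) = [C(3,1)·p^2·(1−p)] / p^3 = 3·(1−p)/p = 60.5/12.2 = 4.9590
(1−p)/p = 4.9590/3 = 1.6530  ⇒  p = 1/(1 + 1.6530) = 0.3769
Dj-21: 37.69%, Dj-23: 62.31%.

37.69%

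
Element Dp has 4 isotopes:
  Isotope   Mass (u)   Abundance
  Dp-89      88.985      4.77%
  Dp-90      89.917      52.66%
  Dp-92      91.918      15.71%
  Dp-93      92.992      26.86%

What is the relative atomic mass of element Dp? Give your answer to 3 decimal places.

Weight each isotope mass by its fractional abundance: 0.0477 × 88.985 + 0.5266 × 89.917 + 0.1571 × 91.918 + 0.2686 × 92.992
= 4.2446 + 47.3503 + 14.4403 + 24.9777 = 91.0129 u

91.013 u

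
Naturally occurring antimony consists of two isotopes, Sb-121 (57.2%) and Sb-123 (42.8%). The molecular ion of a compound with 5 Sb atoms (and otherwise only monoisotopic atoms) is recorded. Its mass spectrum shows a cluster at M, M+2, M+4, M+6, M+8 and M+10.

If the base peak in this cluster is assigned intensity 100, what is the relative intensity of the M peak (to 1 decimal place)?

Binomial terms of (0.572 + 0.428)^5: M 0.0612, M+2 0.2291, M+4 0.3428, M+6 0.2565, M+8 0.0960, M+10 0.0144 → M+4 is the base peak.
P(M+4) = C(5,2) × 0.572^3 × 0.428^2 = 10 × 0.18714925 × 0.183184 = 0.342827 (base)
P(M) = C(5,0) × 0.572^5 × 0.428^0 = 1 × 0.06123224 × 1.0000 = 0.061232
Relative intensity = 0.061232 / 0.342827 × 100 = 17.9

17.9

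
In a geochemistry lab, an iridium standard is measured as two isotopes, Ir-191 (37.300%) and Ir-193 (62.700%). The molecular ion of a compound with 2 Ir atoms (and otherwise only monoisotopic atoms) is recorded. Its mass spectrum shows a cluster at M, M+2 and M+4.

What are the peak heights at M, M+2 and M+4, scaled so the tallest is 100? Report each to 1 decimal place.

29.7 : 100.0 : 84.0

Each Ir atom is independently Ir-191 (p = 0.37300) or Ir-193 (q = 0.62700); the cluster is the binomial expansion (p + q)^2.
P(M) = 0.37300^2 = 0.139129
P(M+2) = 2 × 0.37300^1 × 0.62700^1 = 0.467742
P(M+4) = 0.62700^2 = 0.393129
The M+2 peak is largest (0.467742); scaling to 100 gives 29.7 : 100.0 : 84.0.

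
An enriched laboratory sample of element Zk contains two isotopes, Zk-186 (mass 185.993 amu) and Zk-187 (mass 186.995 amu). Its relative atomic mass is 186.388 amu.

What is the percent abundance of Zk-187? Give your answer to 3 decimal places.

39.421%

With x = fraction of Zk-186 (so Zk-187 is 1 − x):
185.993·x + 186.995·(1 − x) = 186.388
(185.993 − 186.995)·x = 186.388 − 186.995
x = -0.607 / -1.002 = 0.60579 → 60.579% Zk-186, 39.421% Zk-187.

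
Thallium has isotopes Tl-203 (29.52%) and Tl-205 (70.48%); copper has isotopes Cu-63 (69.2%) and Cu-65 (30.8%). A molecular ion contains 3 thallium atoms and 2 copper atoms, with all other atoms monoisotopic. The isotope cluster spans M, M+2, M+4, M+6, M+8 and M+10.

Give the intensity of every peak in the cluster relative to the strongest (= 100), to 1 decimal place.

3.3 : 26.6 : 78.3 : 100.0 : 51.2 : 8.9

Thallium pattern (n=3): 0.02572463 : 0.18425524 : 0.43991564 : 0.35010449
Copper pattern (n=2): 0.478864 : 0.426272 : 0.094864
Convolve the two distributions (both contribute in 2-u steps):
  M: 0.02572463×0.478864 = 0.012319
  M+2: 0.02572463×0.426272 + 0.18425524×0.478864 = 0.099199
  M+4: 0.02572463×0.094864 + 0.18425524×0.426272 + 0.43991564×0.478864 = 0.291643
  M+6: 0.18425524×0.094864 + 0.43991564×0.426272 + 0.35010449×0.478864 = 0.372655
  M+8: 0.43991564×0.094864 + 0.35010449×0.426272 = 0.190972
  M+10: 0.35010449×0.094864 = 0.033212
Scale to base peak (0.372655) = 100: 3.3 : 26.6 : 78.3 : 100.0 : 51.2 : 8.9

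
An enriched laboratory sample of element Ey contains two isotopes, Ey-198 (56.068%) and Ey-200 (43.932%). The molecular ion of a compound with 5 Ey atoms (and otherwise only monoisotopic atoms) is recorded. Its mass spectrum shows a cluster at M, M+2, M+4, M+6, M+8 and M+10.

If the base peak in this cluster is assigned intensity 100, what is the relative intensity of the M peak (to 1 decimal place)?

16.3

(0.56068 + 0.43932)^5 gives M 0.0554, M+2 0.2171, M+4 0.3402, M+6 0.2665, M+8 0.1044, M+10 0.0164; the largest is M+4.
P(M+4) = C(5,2) × 0.56068^3 × 0.43932^2 = 10 × 0.17625652 × 0.19300206 = 0.340179 (base)
P(M) = C(5,0) × 0.56068^5 × 0.43932^0 = 1 × 0.05540836 × 1.0000 = 0.055408
Relative intensity = 0.055408 / 0.340179 × 100 = 16.3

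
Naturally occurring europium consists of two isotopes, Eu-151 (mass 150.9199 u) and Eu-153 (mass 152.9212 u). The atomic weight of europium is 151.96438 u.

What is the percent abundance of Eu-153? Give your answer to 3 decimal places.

Writing the weighted mean with unknown fraction x of Eu-151:
150.9199·x + 152.9212·(1 − x) = 151.96438
(150.9199 − 152.9212)·x = 151.96438 − 152.9212
x = -0.95682 / -2.0013 = 0.47810 → 47.810% Eu-151, 52.190% Eu-153.

52.190%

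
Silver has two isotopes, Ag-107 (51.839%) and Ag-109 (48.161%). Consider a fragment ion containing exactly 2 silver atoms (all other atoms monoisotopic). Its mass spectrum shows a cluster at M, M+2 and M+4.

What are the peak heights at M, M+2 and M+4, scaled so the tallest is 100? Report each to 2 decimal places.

53.82 : 100.00 : 46.45

Each Ag atom is independently Ag-107 (p = 0.51839) or Ag-109 (q = 0.48161); the cluster is the binomial expansion (p + q)^2.
P(M) = 0.51839^2 = 0.268728
P(M+2) = 2 × 0.51839^1 × 0.48161^1 = 0.499324
P(M+4) = 0.48161^2 = 0.231948
The M+2 peak is largest (0.499324); scaling to 100 gives 53.82 : 100.00 : 46.45.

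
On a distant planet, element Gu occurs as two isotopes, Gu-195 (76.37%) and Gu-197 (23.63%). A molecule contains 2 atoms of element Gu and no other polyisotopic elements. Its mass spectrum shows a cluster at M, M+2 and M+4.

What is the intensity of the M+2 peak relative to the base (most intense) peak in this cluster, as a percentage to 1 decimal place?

61.9%

Term probabilities: M 0.5832, M+2 0.3609, M+4 0.0558. Base peak = M.
P(M) = C(2,0) × 0.7637^2 × 0.2363^0 = 1 × 0.58323769 × 1.0000 = 0.583238 (base)
P(M+2) = C(2,1) × 0.7637^1 × 0.2363^1 = 2 × 0.7637 × 0.2363 = 0.360925
Relative intensity = 0.360925 / 0.583238 × 100 = 61.9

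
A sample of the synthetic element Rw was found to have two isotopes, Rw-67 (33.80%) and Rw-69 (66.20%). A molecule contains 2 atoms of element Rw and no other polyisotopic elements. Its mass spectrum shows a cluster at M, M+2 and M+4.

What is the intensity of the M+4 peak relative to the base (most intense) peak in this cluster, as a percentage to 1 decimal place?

97.9%

Term probabilities: M 0.1142, M+2 0.4475, M+4 0.4382. Base peak = M+2.
P(M+2) = C(2,1) × 0.3380^1 × 0.6620^1 = 2 × 0.3380 × 0.6620 = 0.447512 (base)
P(M+4) = C(2,2) × 0.3380^0 × 0.6620^2 = 1 × 1.0000 × 0.438244 = 0.438244
Relative intensity = 0.438244 / 0.447512 × 100 = 97.9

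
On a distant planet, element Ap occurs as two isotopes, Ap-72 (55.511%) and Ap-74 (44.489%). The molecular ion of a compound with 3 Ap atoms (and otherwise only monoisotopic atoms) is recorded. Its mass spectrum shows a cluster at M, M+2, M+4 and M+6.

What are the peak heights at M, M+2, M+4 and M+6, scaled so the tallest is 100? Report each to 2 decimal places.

41.59 : 100.00 : 80.14 : 21.41

Each Ap atom is independently Ap-72 (p = 0.55511) or Ap-74 (q = 0.44489); the cluster is the binomial expansion (p + q)^3.
P(M) = 0.55511^3 = 0.171056
P(M+2) = 3 × 0.55511^2 × 0.44489^1 = 0.411275
P(M+4) = 3 × 0.55511^1 × 0.44489^2 = 0.329614
P(M+6) = 0.44489^3 = 0.088056
The M+2 peak is largest (0.411275); scaling to 100 gives 41.59 : 100.00 : 80.14 : 21.41.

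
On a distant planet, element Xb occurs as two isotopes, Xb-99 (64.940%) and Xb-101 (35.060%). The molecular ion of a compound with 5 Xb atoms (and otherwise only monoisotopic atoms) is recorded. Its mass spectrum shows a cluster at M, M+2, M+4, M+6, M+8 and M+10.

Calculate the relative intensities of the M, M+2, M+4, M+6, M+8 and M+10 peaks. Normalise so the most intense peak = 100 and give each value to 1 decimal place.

Each Xb atom is independently Xb-99 (p = 0.64940) or Xb-101 (q = 0.35060); the cluster is the binomial expansion (p + q)^5.
P(M) = 0.64940^5 = 0.115495
P(M+2) = 5 × 0.64940^4 × 0.35060^1 = 0.311768
P(M+4) = 10 × 0.64940^3 × 0.35060^2 = 0.336636
P(M+6) = 10 × 0.64940^2 × 0.35060^3 = 0.181744
P(M+8) = 5 × 0.64940^1 × 0.35060^4 = 0.049060
P(M+10) = 0.35060^5 = 0.005297
The M+4 peak is largest (0.336636); scaling to 100 gives 34.3 : 92.6 : 100.0 : 54.0 : 14.6 : 1.6.

34.3 : 92.6 : 100.0 : 54.0 : 14.6 : 1.6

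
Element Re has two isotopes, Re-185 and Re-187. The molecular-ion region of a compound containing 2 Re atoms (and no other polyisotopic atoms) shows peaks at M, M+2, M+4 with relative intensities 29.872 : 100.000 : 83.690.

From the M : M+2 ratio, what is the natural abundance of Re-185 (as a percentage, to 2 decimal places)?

Write p for the Re-185 fraction. I(M+2)/I(M) = [C(2,1)·p^1·(1−p)] / p^2 = 2·(1−p)/p = 100.000/29.872 = 3.3476
(1−p)/p = 3.3476/2 = 1.6738  ⇒  p = 1/(1 + 1.6738) = 0.3740
Re-185: 37.40%, Re-187: 62.60%.

37.40%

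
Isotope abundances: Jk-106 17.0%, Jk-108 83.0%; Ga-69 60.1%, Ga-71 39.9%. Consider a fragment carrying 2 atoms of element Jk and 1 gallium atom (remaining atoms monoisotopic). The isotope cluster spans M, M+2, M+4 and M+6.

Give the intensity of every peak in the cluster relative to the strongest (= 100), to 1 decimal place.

3.3 : 34.4 : 100.0 : 52.2

Element Jk pattern (n=2): 0.0289 : 0.2822 : 0.6889
Gallium pattern (n=1): 0.6010 : 0.3990
Convolve the two distributions (both contribute in 2-u steps):
  M: 0.0289×0.6010 = 0.017369
  M+2: 0.0289×0.3990 + 0.2822×0.6010 = 0.181133
  M+4: 0.2822×0.3990 + 0.6889×0.6010 = 0.526627
  M+6: 0.6889×0.3990 = 0.274871
Scale to base peak (0.526627) = 100: 3.3 : 34.4 : 100.0 : 52.2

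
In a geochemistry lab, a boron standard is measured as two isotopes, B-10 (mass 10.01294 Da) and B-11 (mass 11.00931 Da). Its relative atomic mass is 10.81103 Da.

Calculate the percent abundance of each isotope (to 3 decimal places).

With x = fraction of B-10 (so B-11 is 1 − x):
10.01294·x + 11.00931·(1 − x) = 10.81103
(10.01294 − 11.00931)·x = 10.81103 − 11.00931
x = -0.19828 / -0.99637 = 0.19900 → 19.900% B-10, 80.100% B-11.

B-10: 19.900%, B-11: 80.100%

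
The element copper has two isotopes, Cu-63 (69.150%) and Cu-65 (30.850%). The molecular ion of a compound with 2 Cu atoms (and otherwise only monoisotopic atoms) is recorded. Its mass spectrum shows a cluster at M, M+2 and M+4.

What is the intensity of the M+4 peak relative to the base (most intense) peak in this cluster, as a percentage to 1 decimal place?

19.9%

Term probabilities: M 0.4782, M+2 0.4267, M+4 0.0952. Base peak = M.
P(M) = C(2,0) × 0.69150^2 × 0.30850^0 = 1 × 0.47817225 × 1.0000 = 0.478172 (base)
P(M+4) = C(2,2) × 0.69150^0 × 0.30850^2 = 1 × 1.0000 × 0.09517225 = 0.095172
Relative intensity = 0.095172 / 0.478172 × 100 = 19.9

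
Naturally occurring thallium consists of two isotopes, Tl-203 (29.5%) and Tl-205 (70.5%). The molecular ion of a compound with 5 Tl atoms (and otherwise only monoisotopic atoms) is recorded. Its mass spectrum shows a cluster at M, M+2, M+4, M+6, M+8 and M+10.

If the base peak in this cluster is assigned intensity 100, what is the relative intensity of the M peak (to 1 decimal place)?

Binomial terms of (0.295 + 0.705)^5: M 0.0022, M+2 0.0267, M+4 0.1276, M+6 0.3049, M+8 0.3644, M+10 0.1742 → M+8 is the base peak.
P(M+8) = C(5,4) × 0.295^1 × 0.705^4 = 5 × 0.2950 × 0.24703385 = 0.364375 (base)
P(M) = C(5,0) × 0.295^5 × 0.705^0 = 1 × 0.00223414 × 1.0000 = 0.002234
Relative intensity = 0.002234 / 0.364375 × 100 = 0.6

0.6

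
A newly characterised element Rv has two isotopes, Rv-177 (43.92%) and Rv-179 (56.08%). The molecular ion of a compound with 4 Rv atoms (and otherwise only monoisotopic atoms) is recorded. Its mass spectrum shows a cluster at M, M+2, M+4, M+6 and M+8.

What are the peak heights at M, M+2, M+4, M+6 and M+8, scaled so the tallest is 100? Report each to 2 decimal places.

Each Rv atom is independently Rv-177 (p = 0.4392) or Rv-179 (q = 0.5608); the cluster is the binomial expansion (p + q)^4.
P(M) = 0.4392^4 = 0.037209
P(M+2) = 4 × 0.4392^3 × 0.5608^1 = 0.190044
P(M+4) = 6 × 0.4392^2 × 0.5608^2 = 0.363992
P(M+6) = 4 × 0.4392^1 × 0.5608^3 = 0.309846
P(M+8) = 0.5608^4 = 0.098908
The M+4 peak is largest (0.363992); scaling to 100 gives 10.22 : 52.21 : 100.00 : 85.12 : 27.17.

10.22 : 52.21 : 100.00 : 85.12 : 27.17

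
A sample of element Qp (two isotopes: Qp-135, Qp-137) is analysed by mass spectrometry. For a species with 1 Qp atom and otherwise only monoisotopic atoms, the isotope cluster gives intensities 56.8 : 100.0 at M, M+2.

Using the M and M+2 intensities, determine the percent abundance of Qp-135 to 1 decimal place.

36.2%

If p is the fraction of Qp that is Qp-135, then I(M+2)/I(M) = [C(1,1)·p^0·(1−p)] / p^1 = 1·(1−p)/p = 100.0/56.8 = 1.7606
(1−p)/p = 1.7606/1 = 1.7606  ⇒  p = 1/(1 + 1.7606) = 0.3622
Qp-135: 36.2%, Qp-137: 63.8%.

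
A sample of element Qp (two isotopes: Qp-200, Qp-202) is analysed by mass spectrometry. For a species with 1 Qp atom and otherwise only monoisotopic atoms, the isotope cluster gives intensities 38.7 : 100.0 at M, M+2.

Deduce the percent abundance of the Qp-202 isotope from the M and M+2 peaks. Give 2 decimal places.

72.10%

Let p = fractional abundance of Qp-200. I(M+2)/I(M) = [C(1,1)·p^0·(1−p)] / p^1 = 1·(1−p)/p = 100.0/38.7 = 2.5840
(1−p)/p = 2.5840/1 = 2.5840  ⇒  p = 1/(1 + 2.5840) = 0.2790
Qp-200: 27.90%, Qp-202: 72.10%.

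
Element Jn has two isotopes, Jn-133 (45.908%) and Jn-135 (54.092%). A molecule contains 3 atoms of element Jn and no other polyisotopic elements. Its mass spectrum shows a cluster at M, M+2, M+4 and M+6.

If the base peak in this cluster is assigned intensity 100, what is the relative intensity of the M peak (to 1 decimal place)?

24.0

(0.45908 + 0.54092)^3 gives M 0.0968, M+2 0.3420, M+4 0.4030, M+6 0.1583; the largest is M+4.
P(M+4) = C(3,2) × 0.45908^1 × 0.54092^2 = 3 × 0.45908 × 0.29259445 = 0.402973 (base)
P(M) = C(3,0) × 0.45908^3 × 0.54092^0 = 1 × 0.09675315 × 1.0000 = 0.096753
Relative intensity = 0.096753 / 0.402973 × 100 = 24.0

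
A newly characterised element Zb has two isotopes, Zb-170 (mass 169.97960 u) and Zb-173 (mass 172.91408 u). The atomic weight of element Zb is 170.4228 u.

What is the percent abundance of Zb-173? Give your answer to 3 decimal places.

15.103%

Let x be the fractional abundance of Zb-170; then Zb-173 has abundance 1 − x.
169.97960·x + 172.91408·(1 − x) = 170.4228
(169.97960 − 172.91408)·x = 170.4228 − 172.91408
x = -2.49128 / -2.93448 = 0.84897 → 84.897% Zb-170, 15.103% Zb-173.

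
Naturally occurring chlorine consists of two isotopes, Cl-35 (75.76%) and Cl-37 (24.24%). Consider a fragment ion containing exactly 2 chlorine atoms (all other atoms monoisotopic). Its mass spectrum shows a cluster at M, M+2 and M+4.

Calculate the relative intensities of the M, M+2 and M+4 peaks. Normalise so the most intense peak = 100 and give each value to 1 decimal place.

100.0 : 64.0 : 10.2

Each Cl atom is independently Cl-35 (p = 0.7576) or Cl-37 (q = 0.2424); the cluster is the binomial expansion (p + q)^2.
P(M) = 0.7576^2 = 0.573958
P(M+2) = 2 × 0.7576^1 × 0.2424^1 = 0.367284
P(M+4) = 0.2424^2 = 0.058758
The M peak is largest (0.573958); scaling to 100 gives 100.0 : 64.0 : 10.2.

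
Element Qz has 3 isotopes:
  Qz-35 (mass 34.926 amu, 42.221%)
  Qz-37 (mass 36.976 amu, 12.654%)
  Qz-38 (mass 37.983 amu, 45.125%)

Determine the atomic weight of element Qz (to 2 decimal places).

36.56 amu

Average mass = Σ (abundance × isotope mass) = 0.42221 × 34.926 + 0.12654 × 36.976 + 0.45125 × 37.983
= 14.7461 + 4.6789 + 17.1398 = 36.5648 amu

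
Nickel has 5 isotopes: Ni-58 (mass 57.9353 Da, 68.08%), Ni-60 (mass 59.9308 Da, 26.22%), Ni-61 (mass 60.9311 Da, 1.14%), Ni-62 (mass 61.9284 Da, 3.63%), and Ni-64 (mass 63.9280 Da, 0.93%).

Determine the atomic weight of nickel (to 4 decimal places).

The abundance-weighted mean is 0.6808 × 57.9353 + 0.2622 × 59.9308 + 0.0114 × 60.9311 + 0.0363 × 61.9284 + 0.0093 × 63.9280
= 39.44235 + 15.71386 + 0.69461 + 2.24800 + 0.59453 = 58.69335 Da

58.6934 Da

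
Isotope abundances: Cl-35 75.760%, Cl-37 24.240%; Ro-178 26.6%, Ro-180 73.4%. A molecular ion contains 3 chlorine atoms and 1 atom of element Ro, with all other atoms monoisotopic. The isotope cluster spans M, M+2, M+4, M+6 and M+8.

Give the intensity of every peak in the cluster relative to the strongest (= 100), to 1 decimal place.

Chlorine pattern (n=3): 0.4348304 : 0.41738208 : 0.13354464 : 0.01424288
Element Ro pattern (n=1): 0.2660 : 0.7340
Convolve the two distributions (both contribute in 2-u steps):
  M: 0.4348304×0.2660 = 0.115665
  M+2: 0.4348304×0.7340 + 0.41738208×0.2660 = 0.430189
  M+4: 0.41738208×0.7340 + 0.13354464×0.2660 = 0.341881
  M+6: 0.13354464×0.7340 + 0.01424288×0.2660 = 0.101810
  M+8: 0.01424288×0.7340 = 0.010454
Scale to base peak (0.430189) = 100: 26.9 : 100.0 : 79.5 : 23.7 : 2.4

26.9 : 100.0 : 79.5 : 23.7 : 2.4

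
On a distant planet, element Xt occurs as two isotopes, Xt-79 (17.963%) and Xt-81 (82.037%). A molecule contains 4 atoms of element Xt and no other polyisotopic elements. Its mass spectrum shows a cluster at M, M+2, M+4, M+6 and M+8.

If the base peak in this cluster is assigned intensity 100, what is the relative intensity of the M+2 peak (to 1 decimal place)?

4.2

(0.17963 + 0.82037)^4 gives M 0.0010, M+2 0.0190, M+4 0.1303, M+6 0.3967, M+8 0.4529; the largest is M+8.
P(M+8) = C(4,4) × 0.17963^0 × 0.82037^4 = 1 × 1.0000 × 0.45293834 = 0.452938 (base)
P(M+2) = C(4,1) × 0.17963^3 × 0.82037^1 = 4 × 0.00579611 × 0.82037 = 0.019020
Relative intensity = 0.019020 / 0.452938 × 100 = 4.2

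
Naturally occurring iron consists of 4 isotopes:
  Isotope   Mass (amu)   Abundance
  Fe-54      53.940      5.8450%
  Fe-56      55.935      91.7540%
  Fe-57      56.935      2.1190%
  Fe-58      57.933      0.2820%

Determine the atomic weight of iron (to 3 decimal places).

Ar = Σ fᵢ·mᵢ = 0.058450 × 53.940 + 0.917540 × 55.935 + 0.021190 × 56.935 + 0.002820 × 57.933
= 3.1528 + 51.3226 + 1.2065 + 0.1634 = 55.8453 amu

55.845 amu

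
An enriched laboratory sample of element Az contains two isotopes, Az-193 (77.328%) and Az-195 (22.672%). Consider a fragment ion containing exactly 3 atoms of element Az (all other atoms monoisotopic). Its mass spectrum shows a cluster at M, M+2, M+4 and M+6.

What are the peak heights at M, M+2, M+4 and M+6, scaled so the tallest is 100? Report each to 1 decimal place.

The 3 Az atoms are independent, so intensities follow the terms of (0.77328 + 0.22672)^3.
P(M) = 0.77328^3 = 0.462392
P(M+2) = 3 × 0.77328^2 × 0.22672^1 = 0.406710
P(M+4) = 3 × 0.77328^1 × 0.22672^2 = 0.119244
P(M+6) = 0.22672^3 = 0.011654
The M peak is largest (0.462392); scaling to 100 gives 100.0 : 88.0 : 25.8 : 2.5.

100.0 : 88.0 : 25.8 : 2.5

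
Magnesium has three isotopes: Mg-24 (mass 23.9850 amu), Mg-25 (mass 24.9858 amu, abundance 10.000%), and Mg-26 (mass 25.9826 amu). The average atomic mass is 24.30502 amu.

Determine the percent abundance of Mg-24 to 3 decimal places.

78.990%

Let x and y be the fractions of Mg-24 and Mg-26. Then x + y = 1 − 0.10000 = 0.90000 and 23.9850x + 25.9826y = 24.30502 − 0.10000×24.9858 = 21.80644.
Substituting: 23.9850x + 25.9826(0.90000 − x) = 21.80644
(23.9850 − 25.9826)x = -1.5779  ⇒  x = 0.78990, y = 0.11010
Mg-24: 78.990%, Mg-26: 11.010%.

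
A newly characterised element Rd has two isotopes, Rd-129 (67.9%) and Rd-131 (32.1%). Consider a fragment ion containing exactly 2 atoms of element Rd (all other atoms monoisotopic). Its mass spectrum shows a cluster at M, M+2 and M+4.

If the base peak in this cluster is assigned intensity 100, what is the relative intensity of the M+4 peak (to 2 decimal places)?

22.35

(0.679 + 0.321)^2 gives M 0.4610, M+2 0.4359, M+4 0.1030; the largest is M.
P(M) = C(2,0) × 0.679^2 × 0.321^0 = 1 × 0.461041 × 1.0000 = 0.461041 (base)
P(M+4) = C(2,2) × 0.679^0 × 0.321^2 = 1 × 1.0000 × 0.103041 = 0.103041
Relative intensity = 0.103041 / 0.461041 × 100 = 22.35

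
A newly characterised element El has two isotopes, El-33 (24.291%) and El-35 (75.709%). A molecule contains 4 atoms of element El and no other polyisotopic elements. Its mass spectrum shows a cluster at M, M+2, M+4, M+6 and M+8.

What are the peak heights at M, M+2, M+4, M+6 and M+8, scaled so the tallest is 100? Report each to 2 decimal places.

Expanding (0.24291 + 0.75709)^4:
P(M) = 0.24291^4 = 0.003482
P(M+2) = 4 × 0.24291^3 × 0.75709^1 = 0.043405
P(M+4) = 6 × 0.24291^2 × 0.75709^2 = 0.202926
P(M+6) = 4 × 0.24291^1 × 0.75709^3 = 0.421646
P(M+8) = 0.75709^4 = 0.328541
The M+6 peak is largest (0.421646); scaling to 100 gives 0.83 : 10.29 : 48.13 : 100.00 : 77.92.

0.83 : 10.29 : 48.13 : 100.00 : 77.92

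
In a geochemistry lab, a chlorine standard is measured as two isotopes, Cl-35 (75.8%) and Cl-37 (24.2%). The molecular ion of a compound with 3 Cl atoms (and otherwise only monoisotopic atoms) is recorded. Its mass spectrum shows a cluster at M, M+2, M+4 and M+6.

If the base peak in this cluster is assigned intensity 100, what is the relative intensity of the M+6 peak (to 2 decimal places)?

3.25

Binomial terms of (0.758 + 0.242)^3: M 0.4355, M+2 0.4171, M+4 0.1332, M+6 0.0142 → M is the base peak.
P(M) = C(3,0) × 0.758^3 × 0.242^0 = 1 × 0.43551951 × 1.0000 = 0.435520 (base)
P(M+6) = C(3,3) × 0.758^0 × 0.242^3 = 1 × 1.0000 × 0.01417249 = 0.014172
Relative intensity = 0.014172 / 0.435520 × 100 = 3.25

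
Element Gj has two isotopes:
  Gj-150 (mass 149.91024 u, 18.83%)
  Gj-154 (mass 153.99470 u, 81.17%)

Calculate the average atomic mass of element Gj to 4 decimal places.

153.2256 u

Ar = Σ fᵢ·mᵢ = 0.1883 × 149.91024 + 0.8117 × 153.99470
= 28.228098 + 124.997498 = 153.225596 u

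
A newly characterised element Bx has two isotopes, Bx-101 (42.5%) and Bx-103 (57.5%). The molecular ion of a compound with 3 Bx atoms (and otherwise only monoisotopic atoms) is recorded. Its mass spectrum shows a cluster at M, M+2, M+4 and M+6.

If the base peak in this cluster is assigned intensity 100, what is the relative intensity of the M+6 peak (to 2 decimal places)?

45.10

Term probabilities: M 0.0768, M+2 0.3116, M+4 0.4215, M+6 0.1901. Base peak = M+4.
P(M+4) = C(3,2) × 0.425^1 × 0.575^2 = 3 × 0.4250 × 0.330625 = 0.421547 (base)
P(M+6) = C(3,3) × 0.425^0 × 0.575^3 = 1 × 1.0000 × 0.19010937 = 0.190109
Relative intensity = 0.190109 / 0.421547 × 100 = 45.10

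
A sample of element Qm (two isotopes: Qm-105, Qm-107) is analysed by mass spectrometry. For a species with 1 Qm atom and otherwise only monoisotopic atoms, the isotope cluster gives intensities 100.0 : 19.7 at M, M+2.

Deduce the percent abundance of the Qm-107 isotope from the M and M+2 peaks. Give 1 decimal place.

Let p = fractional abundance of Qm-105. I(M+2)/I(M) = [C(1,1)·p^0·(1−p)] / p^1 = 1·(1−p)/p = 19.7/100.0 = 0.1970
(1−p)/p = 0.1970/1 = 0.1970  ⇒  p = 1/(1 + 0.1970) = 0.8354
Qm-105: 83.5%, Qm-107: 16.5%.

16.5%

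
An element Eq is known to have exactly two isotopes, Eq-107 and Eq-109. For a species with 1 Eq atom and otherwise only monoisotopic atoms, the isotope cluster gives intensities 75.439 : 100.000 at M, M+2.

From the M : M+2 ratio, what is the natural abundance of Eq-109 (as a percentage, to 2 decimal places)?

57.00%

Let p = fractional abundance of Eq-107. I(M+2)/I(M) = [C(1,1)·p^0·(1−p)] / p^1 = 1·(1−p)/p = 100.000/75.439 = 1.3256
(1−p)/p = 1.3256/1 = 1.3256  ⇒  p = 1/(1 + 1.3256) = 0.4300
Eq-107: 43.00%, Eq-109: 57.00%.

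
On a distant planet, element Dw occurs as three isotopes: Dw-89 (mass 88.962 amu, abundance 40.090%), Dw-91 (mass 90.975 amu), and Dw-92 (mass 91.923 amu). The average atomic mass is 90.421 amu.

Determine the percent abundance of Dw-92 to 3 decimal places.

The remaining 59.910% is split between Dw-91 (fraction x) and Dw-92 (fraction 0.59910 − x).
Substituting: 90.975x + 91.923(0.59910 − x) = 54.7561342
(90.975 − 91.923)x = -0.3149351  ⇒  x = 0.33221, y = 0.26689
Dw-91: 33.221%, Dw-92: 26.689%.

26.689%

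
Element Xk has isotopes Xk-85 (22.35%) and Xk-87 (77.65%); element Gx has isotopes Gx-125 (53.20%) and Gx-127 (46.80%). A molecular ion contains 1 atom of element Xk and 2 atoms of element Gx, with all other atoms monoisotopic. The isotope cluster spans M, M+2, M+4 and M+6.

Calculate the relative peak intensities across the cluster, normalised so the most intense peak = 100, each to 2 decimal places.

Element Xk pattern (n=1): 0.2235 : 0.7765
Element Gx pattern (n=2): 0.283024 : 0.497952 : 0.219024
Convolve the two distributions (both contribute in 2-u steps):
  M: 0.2235×0.283024 = 0.063256
  M+2: 0.2235×0.497952 + 0.7765×0.283024 = 0.331060
  M+4: 0.2235×0.219024 + 0.7765×0.497952 = 0.435612
  M+6: 0.7765×0.219024 = 0.170072
Scale to base peak (0.435612) = 100: 14.52 : 76.00 : 100.00 : 39.04

14.52 : 76.00 : 100.00 : 39.04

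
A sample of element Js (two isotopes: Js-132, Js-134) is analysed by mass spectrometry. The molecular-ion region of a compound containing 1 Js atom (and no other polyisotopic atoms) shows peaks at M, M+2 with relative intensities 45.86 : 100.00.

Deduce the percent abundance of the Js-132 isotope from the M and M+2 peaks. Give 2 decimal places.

31.44%

Let p = fractional abundance of Js-132. I(M+2)/I(M) = [C(1,1)·p^0·(1−p)] / p^1 = 1·(1−p)/p = 100.00/45.86 = 2.1805
(1−p)/p = 2.1805/1 = 2.1805  ⇒  p = 1/(1 + 2.1805) = 0.3144
Js-132: 31.44%, Js-134: 68.56%.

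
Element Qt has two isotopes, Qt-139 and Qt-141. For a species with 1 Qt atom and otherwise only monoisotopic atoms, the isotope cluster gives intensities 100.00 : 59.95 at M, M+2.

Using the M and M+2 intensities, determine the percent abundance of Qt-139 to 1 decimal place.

62.5%

Let p = fractional abundance of Qt-139. I(M+2)/I(M) = [C(1,1)·p^0·(1−p)] / p^1 = 1·(1−p)/p = 59.95/100.00 = 0.5995
(1−p)/p = 0.5995/1 = 0.5995  ⇒  p = 1/(1 + 0.5995) = 0.6252
Qt-139: 62.5%, Qt-141: 37.5%.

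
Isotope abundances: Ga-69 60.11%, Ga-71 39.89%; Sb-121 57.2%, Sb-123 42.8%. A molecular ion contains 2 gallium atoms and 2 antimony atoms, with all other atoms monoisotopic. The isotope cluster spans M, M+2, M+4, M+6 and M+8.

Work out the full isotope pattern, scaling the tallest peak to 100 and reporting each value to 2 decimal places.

Gallium pattern (n=2): 0.36132121 : 0.47955758 : 0.15912121
Antimony pattern (n=2): 0.327184 : 0.489632 : 0.183184
Convolve the two distributions (both contribute in 2-u steps):
  M: 0.36132121×0.327184 = 0.118219
  M+2: 0.36132121×0.489632 + 0.47955758×0.327184 = 0.333818
  M+4: 0.36132121×0.183184 + 0.47955758×0.489632 + 0.15912121×0.327184 = 0.353057
  M+6: 0.47955758×0.183184 + 0.15912121×0.489632 = 0.165758
  M+8: 0.15912121×0.183184 = 0.029148
Scale to base peak (0.353057) = 100: 33.48 : 94.55 : 100.00 : 46.95 : 8.26

33.48 : 94.55 : 100.00 : 46.95 : 8.26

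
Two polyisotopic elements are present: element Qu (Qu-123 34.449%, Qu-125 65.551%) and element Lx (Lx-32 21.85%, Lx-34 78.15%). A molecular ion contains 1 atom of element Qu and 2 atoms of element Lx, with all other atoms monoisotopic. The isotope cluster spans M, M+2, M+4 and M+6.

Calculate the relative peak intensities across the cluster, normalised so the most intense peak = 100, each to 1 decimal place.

Element Qu pattern (n=1): 0.34449 : 0.65551
Element Lx pattern (n=2): 0.04774225 : 0.3415155 : 0.61074225
Convolve the two distributions (both contribute in 2-u steps):
  M: 0.34449×0.04774225 = 0.016447
  M+2: 0.34449×0.3415155 + 0.65551×0.04774225 = 0.148944
  M+4: 0.34449×0.61074225 + 0.65551×0.3415155 = 0.434261
  M+6: 0.65551×0.61074225 = 0.400348
Scale to base peak (0.434261) = 100: 3.8 : 34.3 : 100.0 : 92.2

3.8 : 34.3 : 100.0 : 92.2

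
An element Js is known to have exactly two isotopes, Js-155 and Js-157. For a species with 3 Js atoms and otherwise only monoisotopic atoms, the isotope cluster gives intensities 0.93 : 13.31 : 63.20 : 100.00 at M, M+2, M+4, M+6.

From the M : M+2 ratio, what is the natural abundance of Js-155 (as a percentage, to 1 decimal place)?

17.3%

Let p = fractional abundance of Js-155. I(M+2)/I(M) = [C(3,1)·p^2·(1−p)] / p^3 = 3·(1−p)/p = 13.31/0.93 = 14.3118
(1−p)/p = 14.3118/3 = 4.7706  ⇒  p = 1/(1 + 4.7706) = 0.1733
Js-155: 17.3%, Js-157: 82.7%.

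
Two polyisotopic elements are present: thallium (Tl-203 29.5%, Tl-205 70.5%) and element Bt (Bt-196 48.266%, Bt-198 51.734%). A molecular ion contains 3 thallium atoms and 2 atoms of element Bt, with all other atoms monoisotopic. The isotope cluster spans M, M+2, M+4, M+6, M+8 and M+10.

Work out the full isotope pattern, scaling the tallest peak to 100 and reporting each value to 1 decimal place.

Thallium pattern (n=3): 0.02567237 : 0.18405787 : 0.43986713 : 0.35040263
Element Bt pattern (n=2): 0.23296068 : 0.49939865 : 0.26764068
Convolve the two distributions (both contribute in 2-u steps):
  M: 0.02567237×0.23296068 = 0.005981
  M+2: 0.02567237×0.49939865 + 0.18405787×0.23296068 = 0.055699
  M+4: 0.02567237×0.26764068 + 0.18405787×0.49939865 + 0.43986713×0.23296068 = 0.201261
  M+6: 0.18405787×0.26764068 + 0.43986713×0.49939865 + 0.35040263×0.23296068 = 0.350560
  M+8: 0.43986713×0.26764068 + 0.35040263×0.49939865 = 0.292717
  M+10: 0.35040263×0.26764068 = 0.093782
Scale to base peak (0.350560) = 100: 1.7 : 15.9 : 57.4 : 100.0 : 83.5 : 26.8

1.7 : 15.9 : 57.4 : 100.0 : 83.5 : 26.8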